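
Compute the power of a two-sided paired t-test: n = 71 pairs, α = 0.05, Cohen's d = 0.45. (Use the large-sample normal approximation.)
Power ≈ 0.97

Power calculation (paired t-test, normal approximation):
z_β = d · √n - z_{α/2}
z_β = 0.45 · √71 - 1.960
z_β = 0.45 · 8.426 - 1.960
z_β = 1.832

Power = Φ(z_β) = Φ(1.832) ≈ 0.967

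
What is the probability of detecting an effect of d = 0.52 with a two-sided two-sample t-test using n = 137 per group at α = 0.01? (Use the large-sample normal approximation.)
Power ≈ 0.96

Power calculation (two-sample t-test, normal approximation):
z_β = d · √(n/2) - z_{α/2}
z_β = 0.52 · √(137/2) - 2.576
z_β = 0.52 · 8.276 - 2.576
z_β = 1.728

Power = Φ(z_β) = Φ(1.728) ≈ 0.958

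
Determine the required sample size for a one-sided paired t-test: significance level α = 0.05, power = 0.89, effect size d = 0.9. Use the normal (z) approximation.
n = 11 pairs

Sample size formula (paired t-test, normal approximation):
n = ((z_α + z_β) / d)²

z_α = 1.645 (for α = 0.05, one-sided)
z_β = 1.227 (for power = 0.89)
d = 0.9

n = ((1.645 + 1.227) / 0.9)²
n = (3.191)²
n ≈ 10.18
Round up to the next whole number: n = 11 pairs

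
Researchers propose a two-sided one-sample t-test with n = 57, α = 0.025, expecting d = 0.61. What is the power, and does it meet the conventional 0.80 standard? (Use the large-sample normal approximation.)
Power ≈ 0.99; the study is adequately powered (power ≥ 0.80)

Power calculation (one-sample t-test, normal approximation):
z_β = d · √n - z_{α/2}
z_β = 0.61 · √57 - 2.241
z_β = 0.61 · 7.550 - 2.241
z_β = 2.364

Power = Φ(z_β) = Φ(2.364) ≈ 0.991

Effect size d = 0.61 is medium by Cohen's convention (0.2/0.5/0.8).

Threshold: power ≥ 0.80 is conventionally adequate.
Power ≈ 0.99 → the study is adequately powered (power ≥ 0.80).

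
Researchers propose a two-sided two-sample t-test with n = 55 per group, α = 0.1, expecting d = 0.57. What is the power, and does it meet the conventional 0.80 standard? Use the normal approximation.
Power ≈ 0.91; the study is adequately powered (power ≥ 0.80)

Power calculation (two-sample t-test, normal approximation):
z_β = d · √(n/2) - z_{α/2}
z_β = 0.57 · √(55/2) - 1.645
z_β = 0.57 · 5.244 - 1.645
z_β = 1.344

Power = Φ(z_β) = Φ(1.344) ≈ 0.911

Effect size d = 0.57 is medium by Cohen's convention (0.2/0.5/0.8).

Threshold: power ≥ 0.80 is conventionally adequate.
Power ≈ 0.91 → the study is adequately powered (power ≥ 0.80).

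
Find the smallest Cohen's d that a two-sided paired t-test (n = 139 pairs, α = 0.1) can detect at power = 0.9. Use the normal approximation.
d ≈ 0.25

Minimum detectable effect (paired t-test, normal approximation):
d = (z_{α/2} + z_β) / √n
d = (1.645 + 1.282) / √139
d = 2.926 / 11.790
d ≈ 0.25

By Cohen's convention (0.2 small / 0.5 medium / 0.8 large): small effect.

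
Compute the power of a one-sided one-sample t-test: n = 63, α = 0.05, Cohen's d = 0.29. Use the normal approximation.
Power ≈ 0.74

Power calculation (one-sample t-test, normal approximation):
z_β = d · √n - z_α
z_β = 0.29 · √63 - 1.645
z_β = 0.29 · 7.937 - 1.645
z_β = 0.657

Power = Φ(z_β) = Φ(0.657) ≈ 0.744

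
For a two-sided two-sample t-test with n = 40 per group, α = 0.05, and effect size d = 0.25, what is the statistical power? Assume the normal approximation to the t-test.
Power ≈ 0.20

Power calculation (two-sample t-test, normal approximation):
z_β = d · √(n/2) - z_{α/2}
z_β = 0.25 · √(40/2) - 1.960
z_β = 0.25 · 4.472 - 1.960
z_β = -0.842

Power = Φ(z_β) = Φ(-0.842) ≈ 0.200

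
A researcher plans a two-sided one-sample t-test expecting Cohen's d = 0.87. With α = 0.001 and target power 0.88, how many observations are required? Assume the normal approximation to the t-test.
n = 27

Sample size formula (one-sample t-test, normal approximation):
n = ((z_{α/2} + z_β) / d)²

z_{α/2} = 3.291 (for α = 0.001, two-sided)
z_β = 1.175 (for power = 0.88)
d = 0.87

n = ((3.291 + 1.175) / 0.87)²
n = (5.133)²
n ≈ 26.35
Round up to the next whole number: n = 27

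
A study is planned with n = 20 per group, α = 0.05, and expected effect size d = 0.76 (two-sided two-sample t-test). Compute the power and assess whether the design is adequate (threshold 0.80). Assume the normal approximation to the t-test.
Power ≈ 0.67; the study is underpowered (power < 0.80)

Power calculation (two-sample t-test, normal approximation):
z_β = d · √(n/2) - z_{α/2}
z_β = 0.76 · √(20/2) - 1.960
z_β = 0.76 · 3.162 - 1.960
z_β = 0.443

Power = Φ(z_β) = Φ(0.443) ≈ 0.671

Effect size d = 0.76 is medium by Cohen's convention (0.2/0.5/0.8).

Threshold: power ≥ 0.80 is conventionally adequate.
Power ≈ 0.67 → the study is underpowered (power < 0.80).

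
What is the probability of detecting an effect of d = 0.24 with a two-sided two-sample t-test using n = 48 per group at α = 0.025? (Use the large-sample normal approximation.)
Power ≈ 0.14

Power calculation (two-sample t-test, normal approximation):
z_β = d · √(n/2) - z_{α/2}
z_β = 0.24 · √(48/2) - 2.241
z_β = 0.24 · 4.899 - 2.241
z_β = -1.066

Power = Φ(z_β) = Φ(-1.066) ≈ 0.143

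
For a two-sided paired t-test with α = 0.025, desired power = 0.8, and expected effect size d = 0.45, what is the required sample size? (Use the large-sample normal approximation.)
n = 47 pairs

Sample size formula (paired t-test, normal approximation):
n = ((z_{α/2} + z_β) / d)²

z_{α/2} = 2.241 (for α = 0.025, two-sided)
z_β = 0.842 (for power = 0.8)
d = 0.45

n = ((2.241 + 0.842) / 0.45)²
n = (6.851)²
n ≈ 46.94
Round up to the next whole number: n = 47 pairs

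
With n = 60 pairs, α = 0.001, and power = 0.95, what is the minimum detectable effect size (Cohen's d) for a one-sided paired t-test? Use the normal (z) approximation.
d ≈ 0.61

Minimum detectable effect (paired t-test, normal approximation):
d = (z_α + z_β) / √n
d = (3.090 + 1.645) / √60
d = 4.735 / 7.746
d ≈ 0.61

By Cohen's convention (0.2 small / 0.5 medium / 0.8 large): medium effect.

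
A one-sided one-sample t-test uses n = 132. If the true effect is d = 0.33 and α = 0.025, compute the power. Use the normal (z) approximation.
Power ≈ 0.97

Power calculation (one-sample t-test, normal approximation):
z_β = d · √n - z_α
z_β = 0.33 · √132 - 1.960
z_β = 0.33 · 11.489 - 1.960
z_β = 1.831

Power = Φ(z_β) = Φ(1.831) ≈ 0.966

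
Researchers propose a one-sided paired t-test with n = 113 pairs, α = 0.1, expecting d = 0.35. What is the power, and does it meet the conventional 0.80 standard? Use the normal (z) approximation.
Power ≈ 0.99; the study is adequately powered (power ≥ 0.80)

Power calculation (paired t-test, normal approximation):
z_β = d · √n - z_α
z_β = 0.35 · √113 - 1.282
z_β = 0.35 · 10.630 - 1.282
z_β = 2.439

Power = Φ(z_β) = Φ(2.439) ≈ 0.993

Effect size d = 0.35 is small by Cohen's convention (0.2/0.5/0.8).

Threshold: power ≥ 0.80 is conventionally adequate.
Power ≈ 0.99 → the study is adequately powered (power ≥ 0.80).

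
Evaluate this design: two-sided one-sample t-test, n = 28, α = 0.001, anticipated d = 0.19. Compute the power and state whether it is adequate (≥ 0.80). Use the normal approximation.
Power ≈ 0.01; the study is underpowered (power < 0.80)

Power calculation (one-sample t-test, normal approximation):
z_β = d · √n - z_{α/2}
z_β = 0.19 · √28 - 3.291
z_β = 0.19 · 5.292 - 3.291
z_β = -2.285

Power = Φ(z_β) = Φ(-2.285) ≈ 0.011

Effect size d = 0.19 is very small by Cohen's convention (0.2/0.5/0.8).

Threshold: power ≥ 0.80 is conventionally adequate.
Power ≈ 0.01 → the study is underpowered (power < 0.80).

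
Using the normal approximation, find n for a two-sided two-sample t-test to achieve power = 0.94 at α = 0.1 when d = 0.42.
n = 117 per group

Sample size formula (two-sample t-test, normal approximation):
n = 2 · ((z_{α/2} + z_β) / d)²

z_{α/2} = 1.645 (for α = 0.1, two-sided)
z_β = 1.555 (for power = 0.94)
d = 0.42

n = 2 · ((1.645 + 1.555) / 0.42)²
n = 2 · (7.619)²
n ≈ 116.10
Round up to the next whole number: n = 117 per group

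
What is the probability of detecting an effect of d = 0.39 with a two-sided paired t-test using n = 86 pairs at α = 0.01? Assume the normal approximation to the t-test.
Power ≈ 0.85

Power calculation (paired t-test, normal approximation):
z_β = d · √n - z_{α/2}
z_β = 0.39 · √86 - 2.576
z_β = 0.39 · 9.274 - 2.576
z_β = 1.041

Power = Φ(z_β) = Φ(1.041) ≈ 0.851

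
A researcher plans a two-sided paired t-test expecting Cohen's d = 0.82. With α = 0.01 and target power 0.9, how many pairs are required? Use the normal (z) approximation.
n = 23 pairs

Sample size formula (paired t-test, normal approximation):
n = ((z_{α/2} + z_β) / d)²

z_{α/2} = 2.576 (for α = 0.01, two-sided)
z_β = 1.282 (for power = 0.9)
d = 0.82

n = ((2.576 + 1.282) / 0.82)²
n = (4.705)²
n ≈ 22.14
Round up to the next whole number: n = 23 pairs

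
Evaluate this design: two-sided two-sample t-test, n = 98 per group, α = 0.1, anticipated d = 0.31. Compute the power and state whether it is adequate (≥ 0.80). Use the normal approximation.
Power ≈ 0.70; the study is underpowered (power < 0.80)

Power calculation (two-sample t-test, normal approximation):
z_β = d · √(n/2) - z_{α/2}
z_β = 0.31 · √(98/2) - 1.645
z_β = 0.31 · 7.000 - 1.645
z_β = 0.525

Power = Φ(z_β) = Φ(0.525) ≈ 0.700

Effect size d = 0.31 is small by Cohen's convention (0.2/0.5/0.8).

Threshold: power ≥ 0.80 is conventionally adequate.
Power ≈ 0.70 → the study is underpowered (power < 0.80).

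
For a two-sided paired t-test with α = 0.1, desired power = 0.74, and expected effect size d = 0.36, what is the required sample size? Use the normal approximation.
n = 41 pairs

Sample size formula (paired t-test, normal approximation):
n = ((z_{α/2} + z_β) / d)²

z_{α/2} = 1.645 (for α = 0.1, two-sided)
z_β = 0.643 (for power = 0.74)
d = 0.36

n = ((1.645 + 0.643) / 0.36)²
n = (6.356)²
n ≈ 40.40
Round up to the next whole number: n = 41 pairs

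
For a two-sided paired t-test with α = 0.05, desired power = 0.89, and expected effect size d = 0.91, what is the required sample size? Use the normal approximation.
n = 13 pairs

Sample size formula (paired t-test, normal approximation):
n = ((z_{α/2} + z_β) / d)²

z_{α/2} = 1.960 (for α = 0.05, two-sided)
z_β = 1.227 (for power = 0.89)
d = 0.91

n = ((1.960 + 1.227) / 0.91)²
n = (3.502)²
n ≈ 12.26
Round up to the next whole number: n = 13 pairs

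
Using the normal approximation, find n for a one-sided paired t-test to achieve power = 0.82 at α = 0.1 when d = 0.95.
n = 6 pairs

Sample size formula (paired t-test, normal approximation):
n = ((z_α + z_β) / d)²

z_α = 1.282 (for α = 0.1, one-sided)
z_β = 0.915 (for power = 0.82)
d = 0.95

n = ((1.282 + 0.915) / 0.95)²
n = (2.313)²
n ≈ 5.35
Round up to the next whole number: n = 6 pairs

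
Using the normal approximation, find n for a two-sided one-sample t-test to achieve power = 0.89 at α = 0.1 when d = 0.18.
n = 255

Sample size formula (one-sample t-test, normal approximation):
n = ((z_{α/2} + z_β) / d)²

z_{α/2} = 1.645 (for α = 0.1, two-sided)
z_β = 1.227 (for power = 0.89)
d = 0.18

n = ((1.645 + 1.227) / 0.18)²
n = (15.956)²
n ≈ 254.59
Round up to the next whole number: n = 255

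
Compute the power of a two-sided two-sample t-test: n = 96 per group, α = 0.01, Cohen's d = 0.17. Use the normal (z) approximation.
Power ≈ 0.08

Power calculation (two-sample t-test, normal approximation):
z_β = d · √(n/2) - z_{α/2}
z_β = 0.17 · √(96/2) - 2.576
z_β = 0.17 · 6.928 - 2.576
z_β = -1.398

Power = Φ(z_β) = Φ(-1.398) ≈ 0.081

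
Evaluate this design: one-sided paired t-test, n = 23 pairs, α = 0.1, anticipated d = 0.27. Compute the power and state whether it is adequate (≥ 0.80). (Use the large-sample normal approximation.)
Power ≈ 0.51; the study is underpowered (power < 0.80)

Power calculation (paired t-test, normal approximation):
z_β = d · √n - z_α
z_β = 0.27 · √23 - 1.282
z_β = 0.27 · 4.796 - 1.282
z_β = 0.013

Power = Φ(z_β) = Φ(0.013) ≈ 0.505

Effect size d = 0.27 is small by Cohen's convention (0.2/0.5/0.8).

Threshold: power ≥ 0.80 is conventionally adequate.
Power ≈ 0.51 → the study is underpowered (power < 0.80).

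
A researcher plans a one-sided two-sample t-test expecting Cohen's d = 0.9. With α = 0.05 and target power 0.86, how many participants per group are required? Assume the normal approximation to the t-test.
n = 19 per group

Sample size formula (two-sample t-test, normal approximation):
n = 2 · ((z_α + z_β) / d)²

z_α = 1.645 (for α = 0.05, one-sided)
z_β = 1.080 (for power = 0.86)
d = 0.9

n = 2 · ((1.645 + 1.080) / 0.9)²
n = 2 · (3.028)²
n ≈ 18.34
Round up to the next whole number: n = 19 per group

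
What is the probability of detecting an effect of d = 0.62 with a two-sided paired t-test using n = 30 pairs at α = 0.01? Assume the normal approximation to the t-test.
Power ≈ 0.79

Power calculation (paired t-test, normal approximation):
z_β = d · √n - z_{α/2}
z_β = 0.62 · √30 - 2.576
z_β = 0.62 · 5.477 - 2.576
z_β = 0.820

Power = Φ(z_β) = Φ(0.820) ≈ 0.794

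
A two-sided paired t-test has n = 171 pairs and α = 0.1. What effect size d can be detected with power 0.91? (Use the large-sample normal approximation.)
d ≈ 0.23

Minimum detectable effect (paired t-test, normal approximation):
d = (z_{α/2} + z_β) / √n
d = (1.645 + 1.341) / √171
d = 2.986 / 13.077
d ≈ 0.23

By Cohen's convention (0.2 small / 0.5 medium / 0.8 large): small effect.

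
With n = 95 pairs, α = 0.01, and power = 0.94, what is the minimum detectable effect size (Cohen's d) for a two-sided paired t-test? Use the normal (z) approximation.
d ≈ 0.42

Minimum detectable effect (paired t-test, normal approximation):
d = (z_{α/2} + z_β) / √n
d = (2.576 + 1.555) / √95
d = 4.131 / 9.747
d ≈ 0.42

By Cohen's convention (0.2 small / 0.5 medium / 0.8 large): small effect.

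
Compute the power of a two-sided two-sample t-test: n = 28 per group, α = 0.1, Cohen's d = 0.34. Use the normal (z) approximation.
Power ≈ 0.35

Power calculation (two-sample t-test, normal approximation):
z_β = d · √(n/2) - z_{α/2}
z_β = 0.34 · √(28/2) - 1.645
z_β = 0.34 · 3.742 - 1.645
z_β = -0.373

Power = Φ(z_β) = Φ(-0.373) ≈ 0.355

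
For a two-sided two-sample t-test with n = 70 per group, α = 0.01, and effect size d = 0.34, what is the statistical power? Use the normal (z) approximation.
Power ≈ 0.29

Power calculation (two-sample t-test, normal approximation):
z_β = d · √(n/2) - z_{α/2}
z_β = 0.34 · √(70/2) - 2.576
z_β = 0.34 · 5.916 - 2.576
z_β = -0.564

Power = Φ(z_β) = Φ(-0.564) ≈ 0.286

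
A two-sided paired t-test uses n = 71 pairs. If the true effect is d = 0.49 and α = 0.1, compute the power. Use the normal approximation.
Power ≈ 0.99

Power calculation (paired t-test, normal approximation):
z_β = d · √n - z_{α/2}
z_β = 0.49 · √71 - 1.645
z_β = 0.49 · 8.426 - 1.645
z_β = 2.484

Power = Φ(z_β) = Φ(2.484) ≈ 0.994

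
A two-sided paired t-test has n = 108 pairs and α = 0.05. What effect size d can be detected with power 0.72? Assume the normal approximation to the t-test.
d ≈ 0.24

Minimum detectable effect (paired t-test, normal approximation):
d = (z_{α/2} + z_β) / √n
d = (1.960 + 0.583) / √108
d = 2.543 / 10.392
d ≈ 0.24

By Cohen's convention (0.2 small / 0.5 medium / 0.8 large): small effect.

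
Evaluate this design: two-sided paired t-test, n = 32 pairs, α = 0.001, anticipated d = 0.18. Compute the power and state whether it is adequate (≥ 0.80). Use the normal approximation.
Power ≈ 0.01; the study is underpowered (power < 0.80)

Power calculation (paired t-test, normal approximation):
z_β = d · √n - z_{α/2}
z_β = 0.18 · √32 - 3.291
z_β = 0.18 · 5.657 - 3.291
z_β = -2.272

Power = Φ(z_β) = Φ(-2.272) ≈ 0.012

Effect size d = 0.18 is very small by Cohen's convention (0.2/0.5/0.8).

Threshold: power ≥ 0.80 is conventionally adequate.
Power ≈ 0.01 → the study is underpowered (power < 0.80).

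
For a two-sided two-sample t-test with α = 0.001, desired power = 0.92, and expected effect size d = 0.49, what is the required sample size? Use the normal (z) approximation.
n = 184 per group

Sample size formula (two-sample t-test, normal approximation):
n = 2 · ((z_{α/2} + z_β) / d)²

z_{α/2} = 3.291 (for α = 0.001, two-sided)
z_β = 1.405 (for power = 0.92)
d = 0.49

n = 2 · ((3.291 + 1.405) / 0.49)²
n = 2 · (9.584)²
n ≈ 183.71
Round up to the next whole number: n = 184 per group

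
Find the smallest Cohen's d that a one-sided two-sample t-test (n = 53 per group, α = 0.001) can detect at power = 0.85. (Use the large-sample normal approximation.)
d ≈ 0.80

Minimum detectable effect (two-sample t-test, normal approximation):
d = (z_α + z_β) / √(n/2)
d = (3.090 + 1.036) / √(53/2)
d = 4.127 / 5.148
d ≈ 0.80

By Cohen's convention (0.2 small / 0.5 medium / 0.8 large): large effect.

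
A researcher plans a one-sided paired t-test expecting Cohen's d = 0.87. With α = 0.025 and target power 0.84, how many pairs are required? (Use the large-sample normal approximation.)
n = 12 pairs

Sample size formula (paired t-test, normal approximation):
n = ((z_α + z_β) / d)²

z_α = 1.960 (for α = 0.025, one-sided)
z_β = 0.994 (for power = 0.84)
d = 0.87

n = ((1.960 + 0.994) / 0.87)²
n = (3.395)²
n ≈ 11.53
Round up to the next whole number: n = 12 pairs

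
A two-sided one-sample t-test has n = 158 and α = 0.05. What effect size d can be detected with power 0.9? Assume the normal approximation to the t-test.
d ≈ 0.26

Minimum detectable effect (one-sample t-test, normal approximation):
d = (z_{α/2} + z_β) / √n
d = (1.960 + 1.282) / √158
d = 3.242 / 12.570
d ≈ 0.26

By Cohen's convention (0.2 small / 0.5 medium / 0.8 large): small effect.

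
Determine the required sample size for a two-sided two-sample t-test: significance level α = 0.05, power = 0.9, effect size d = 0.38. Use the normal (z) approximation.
n = 146 per group

Sample size formula (two-sample t-test, normal approximation):
n = 2 · ((z_{α/2} + z_β) / d)²

z_{α/2} = 1.960 (for α = 0.05, two-sided)
z_β = 1.282 (for power = 0.9)
d = 0.38

n = 2 · ((1.960 + 1.282) / 0.38)²
n = 2 · (8.532)²
n ≈ 145.59
Round up to the next whole number: n = 146 per group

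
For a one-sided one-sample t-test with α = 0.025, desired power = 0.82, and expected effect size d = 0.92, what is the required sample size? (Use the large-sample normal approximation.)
n = 10

Sample size formula (one-sample t-test, normal approximation):
n = ((z_α + z_β) / d)²

z_α = 1.960 (for α = 0.025, one-sided)
z_β = 0.915 (for power = 0.82)
d = 0.92

n = ((1.960 + 0.915) / 0.92)²
n = (3.125)²
n ≈ 9.77
Round up to the next whole number: n = 10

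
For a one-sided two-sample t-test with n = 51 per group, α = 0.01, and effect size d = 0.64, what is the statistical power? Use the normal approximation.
Power ≈ 0.82

Power calculation (two-sample t-test, normal approximation):
z_β = d · √(n/2) - z_α
z_β = 0.64 · √(51/2) - 2.326
z_β = 0.64 · 5.050 - 2.326
z_β = 0.905

Power = Φ(z_β) = Φ(0.905) ≈ 0.817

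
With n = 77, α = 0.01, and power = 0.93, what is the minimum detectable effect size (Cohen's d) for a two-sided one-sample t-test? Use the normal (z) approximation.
d ≈ 0.46

Minimum detectable effect (one-sample t-test, normal approximation):
d = (z_{α/2} + z_β) / √n
d = (2.576 + 1.476) / √77
d = 4.052 / 8.775
d ≈ 0.46

By Cohen's convention (0.2 small / 0.5 medium / 0.8 large): small effect.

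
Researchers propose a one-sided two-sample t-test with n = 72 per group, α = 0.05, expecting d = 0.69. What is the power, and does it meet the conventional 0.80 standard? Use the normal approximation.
Power ≈ 0.99; the study is adequately powered (power ≥ 0.80)

Power calculation (two-sample t-test, normal approximation):
z_β = d · √(n/2) - z_α
z_β = 0.69 · √(72/2) - 1.645
z_β = 0.69 · 6.000 - 1.645
z_β = 2.495

Power = Φ(z_β) = Φ(2.495) ≈ 0.994

Effect size d = 0.69 is medium by Cohen's convention (0.2/0.5/0.8).

Threshold: power ≥ 0.80 is conventionally adequate.
Power ≈ 0.99 → the study is adequately powered (power ≥ 0.80).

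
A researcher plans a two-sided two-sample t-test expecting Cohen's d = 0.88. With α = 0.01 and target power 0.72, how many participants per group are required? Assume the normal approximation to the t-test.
n = 26 per group

Sample size formula (two-sample t-test, normal approximation):
n = 2 · ((z_{α/2} + z_β) / d)²

z_{α/2} = 2.576 (for α = 0.01, two-sided)
z_β = 0.583 (for power = 0.72)
d = 0.88

n = 2 · ((2.576 + 0.583) / 0.88)²
n = 2 · (3.590)²
n ≈ 25.78
Round up to the next whole number: n = 26 per group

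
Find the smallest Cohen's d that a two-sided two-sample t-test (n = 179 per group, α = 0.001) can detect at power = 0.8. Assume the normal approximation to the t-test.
d ≈ 0.44

Minimum detectable effect (two-sample t-test, normal approximation):
d = (z_{α/2} + z_β) / √(n/2)
d = (3.291 + 0.842) / √(179/2)
d = 4.132 / 9.460
d ≈ 0.44

By Cohen's convention (0.2 small / 0.5 medium / 0.8 large): small effect.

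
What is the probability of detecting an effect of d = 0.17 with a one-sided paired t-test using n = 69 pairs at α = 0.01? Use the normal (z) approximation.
Power ≈ 0.18

Power calculation (paired t-test, normal approximation):
z_β = d · √n - z_α
z_β = 0.17 · √69 - 2.326
z_β = 0.17 · 8.307 - 2.326
z_β = -0.914

Power = Φ(z_β) = Φ(-0.914) ≈ 0.180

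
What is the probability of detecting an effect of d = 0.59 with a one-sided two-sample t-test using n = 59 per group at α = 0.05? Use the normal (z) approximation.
Power ≈ 0.94

Power calculation (two-sample t-test, normal approximation):
z_β = d · √(n/2) - z_α
z_β = 0.59 · √(59/2) - 1.645
z_β = 0.59 · 5.431 - 1.645
z_β = 1.560

Power = Φ(z_β) = Φ(1.560) ≈ 0.941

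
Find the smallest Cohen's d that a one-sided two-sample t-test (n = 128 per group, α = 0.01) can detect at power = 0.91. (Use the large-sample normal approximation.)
d ≈ 0.46

Minimum detectable effect (two-sample t-test, normal approximation):
d = (z_α + z_β) / √(n/2)
d = (2.326 + 1.341) / √(128/2)
d = 3.667 / 8.000
d ≈ 0.46

By Cohen's convention (0.2 small / 0.5 medium / 0.8 large): small effect.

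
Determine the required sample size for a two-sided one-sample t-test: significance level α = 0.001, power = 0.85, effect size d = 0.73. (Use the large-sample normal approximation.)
n = 36

Sample size formula (one-sample t-test, normal approximation):
n = ((z_{α/2} + z_β) / d)²

z_{α/2} = 3.291 (for α = 0.001, two-sided)
z_β = 1.036 (for power = 0.85)
d = 0.73

n = ((3.291 + 1.036) / 0.73)²
n = (5.927)²
n ≈ 35.13
Round up to the next whole number: n = 36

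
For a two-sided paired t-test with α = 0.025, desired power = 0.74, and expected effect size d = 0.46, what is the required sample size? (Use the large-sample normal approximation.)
n = 40 pairs

Sample size formula (paired t-test, normal approximation):
n = ((z_{α/2} + z_β) / d)²

z_{α/2} = 2.241 (for α = 0.025, two-sided)
z_β = 0.643 (for power = 0.74)
d = 0.46

n = ((2.241 + 0.643) / 0.46)²
n = (6.270)²
n ≈ 39.31
Round up to the next whole number: n = 40 pairs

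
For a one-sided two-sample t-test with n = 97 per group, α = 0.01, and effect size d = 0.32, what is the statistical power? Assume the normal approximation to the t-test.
Power ≈ 0.46

Power calculation (two-sample t-test, normal approximation):
z_β = d · √(n/2) - z_α
z_β = 0.32 · √(97/2) - 2.326
z_β = 0.32 · 6.964 - 2.326
z_β = -0.098

Power = Φ(z_β) = Φ(-0.098) ≈ 0.461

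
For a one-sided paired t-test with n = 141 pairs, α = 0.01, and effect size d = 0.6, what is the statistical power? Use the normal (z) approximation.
Power ≈ 1.00

Power calculation (paired t-test, normal approximation):
z_β = d · √n - z_α
z_β = 0.6 · √141 - 2.326
z_β = 0.6 · 11.874 - 2.326
z_β = 4.798

Power = Φ(z_β) = Φ(4.798) ≈ 1.000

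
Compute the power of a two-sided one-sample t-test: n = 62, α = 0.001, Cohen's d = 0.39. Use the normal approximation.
Power ≈ 0.41

Power calculation (one-sample t-test, normal approximation):
z_β = d · √n - z_{α/2}
z_β = 0.39 · √62 - 3.291
z_β = 0.39 · 7.874 - 3.291
z_β = -0.220

Power = Φ(z_β) = Φ(-0.220) ≈ 0.413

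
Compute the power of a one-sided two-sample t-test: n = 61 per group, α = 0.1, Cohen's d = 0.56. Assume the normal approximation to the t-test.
Power ≈ 0.96

Power calculation (two-sample t-test, normal approximation):
z_β = d · √(n/2) - z_α
z_β = 0.56 · √(61/2) - 1.282
z_β = 0.56 · 5.523 - 1.282
z_β = 1.811

Power = Φ(z_β) = Φ(1.811) ≈ 0.965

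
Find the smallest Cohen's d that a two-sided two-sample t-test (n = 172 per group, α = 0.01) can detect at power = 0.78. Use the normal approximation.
d ≈ 0.36

Minimum detectable effect (two-sample t-test, normal approximation):
d = (z_{α/2} + z_β) / √(n/2)
d = (2.576 + 0.772) / √(172/2)
d = 3.348 / 9.274
d ≈ 0.36

By Cohen's convention (0.2 small / 0.5 medium / 0.8 large): small effect.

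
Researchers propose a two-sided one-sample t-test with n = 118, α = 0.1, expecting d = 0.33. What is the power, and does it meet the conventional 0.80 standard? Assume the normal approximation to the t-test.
Power ≈ 0.97; the study is adequately powered (power ≥ 0.80)

Power calculation (one-sample t-test, normal approximation):
z_β = d · √n - z_{α/2}
z_β = 0.33 · √118 - 1.645
z_β = 0.33 · 10.863 - 1.645
z_β = 1.940

Power = Φ(z_β) = Φ(1.940) ≈ 0.974

Effect size d = 0.33 is small by Cohen's convention (0.2/0.5/0.8).

Threshold: power ≥ 0.80 is conventionally adequate.
Power ≈ 0.97 → the study is adequately powered (power ≥ 0.80).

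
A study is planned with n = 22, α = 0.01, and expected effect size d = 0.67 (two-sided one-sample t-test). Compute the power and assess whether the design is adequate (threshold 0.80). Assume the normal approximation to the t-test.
Power ≈ 0.71; the study is underpowered (power < 0.80)

Power calculation (one-sample t-test, normal approximation):
z_β = d · √n - z_{α/2}
z_β = 0.67 · √22 - 2.576
z_β = 0.67 · 4.690 - 2.576
z_β = 0.567

Power = Φ(z_β) = Φ(0.567) ≈ 0.715

Effect size d = 0.67 is medium by Cohen's convention (0.2/0.5/0.8).

Threshold: power ≥ 0.80 is conventionally adequate.
Power ≈ 0.71 → the study is underpowered (power < 0.80).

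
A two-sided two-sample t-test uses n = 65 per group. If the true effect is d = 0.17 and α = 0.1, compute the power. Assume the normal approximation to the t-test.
Power ≈ 0.25

Power calculation (two-sample t-test, normal approximation):
z_β = d · √(n/2) - z_{α/2}
z_β = 0.17 · √(65/2) - 1.645
z_β = 0.17 · 5.701 - 1.645
z_β = -0.676

Power = Φ(z_β) = Φ(-0.676) ≈ 0.250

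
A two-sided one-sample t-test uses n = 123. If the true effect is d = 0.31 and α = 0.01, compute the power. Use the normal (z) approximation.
Power ≈ 0.81

Power calculation (one-sample t-test, normal approximation):
z_β = d · √n - z_{α/2}
z_β = 0.31 · √123 - 2.576
z_β = 0.31 · 11.091 - 2.576
z_β = 0.862

Power = Φ(z_β) = Φ(0.862) ≈ 0.806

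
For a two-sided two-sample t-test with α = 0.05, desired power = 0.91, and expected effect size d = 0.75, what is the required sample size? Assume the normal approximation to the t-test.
n = 39 per group

Sample size formula (two-sample t-test, normal approximation):
n = 2 · ((z_{α/2} + z_β) / d)²

z_{α/2} = 1.960 (for α = 0.05, two-sided)
z_β = 1.341 (for power = 0.91)
d = 0.75

n = 2 · ((1.960 + 1.341) / 0.75)²
n = 2 · (4.401)²
n ≈ 38.74
Round up to the next whole number: n = 39 per group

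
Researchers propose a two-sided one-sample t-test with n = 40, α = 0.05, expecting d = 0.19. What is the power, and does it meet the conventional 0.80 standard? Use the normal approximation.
Power ≈ 0.22; the study is underpowered (power < 0.80)

Power calculation (one-sample t-test, normal approximation):
z_β = d · √n - z_{α/2}
z_β = 0.19 · √40 - 1.960
z_β = 0.19 · 6.325 - 1.960
z_β = -0.758

Power = Φ(z_β) = Φ(-0.758) ≈ 0.224

Effect size d = 0.19 is very small by Cohen's convention (0.2/0.5/0.8).

Threshold: power ≥ 0.80 is conventionally adequate.
Power ≈ 0.22 → the study is underpowered (power < 0.80).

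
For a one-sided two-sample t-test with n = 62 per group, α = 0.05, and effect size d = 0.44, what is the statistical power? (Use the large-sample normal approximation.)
Power ≈ 0.79

Power calculation (two-sample t-test, normal approximation):
z_β = d · √(n/2) - z_α
z_β = 0.44 · √(62/2) - 1.645
z_β = 0.44 · 5.568 - 1.645
z_β = 0.805

Power = Φ(z_β) = Φ(0.805) ≈ 0.790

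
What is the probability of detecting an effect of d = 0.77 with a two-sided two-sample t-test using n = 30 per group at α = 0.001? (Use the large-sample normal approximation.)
Power ≈ 0.38

Power calculation (two-sample t-test, normal approximation):
z_β = d · √(n/2) - z_{α/2}
z_β = 0.77 · √(30/2) - 3.291
z_β = 0.77 · 3.873 - 3.291
z_β = -0.308

Power = Φ(z_β) = Φ(-0.308) ≈ 0.379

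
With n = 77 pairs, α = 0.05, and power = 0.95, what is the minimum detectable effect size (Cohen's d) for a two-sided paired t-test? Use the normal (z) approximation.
d ≈ 0.41

Minimum detectable effect (paired t-test, normal approximation):
d = (z_{α/2} + z_β) / √n
d = (1.960 + 1.645) / √77
d = 3.605 / 8.775
d ≈ 0.41

By Cohen's convention (0.2 small / 0.5 medium / 0.8 large): small effect.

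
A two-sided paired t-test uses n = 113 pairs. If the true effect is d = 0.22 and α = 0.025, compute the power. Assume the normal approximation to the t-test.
Power ≈ 0.54

Power calculation (paired t-test, normal approximation):
z_β = d · √n - z_{α/2}
z_β = 0.22 · √113 - 2.241
z_β = 0.22 · 10.630 - 2.241
z_β = 0.097

Power = Φ(z_β) = Φ(0.097) ≈ 0.539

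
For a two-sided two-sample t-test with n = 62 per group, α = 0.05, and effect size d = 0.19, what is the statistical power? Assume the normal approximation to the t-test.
Power ≈ 0.18

Power calculation (two-sample t-test, normal approximation):
z_β = d · √(n/2) - z_{α/2}
z_β = 0.19 · √(62/2) - 1.960
z_β = 0.19 · 5.568 - 1.960
z_β = -0.902

Power = Φ(z_β) = Φ(-0.902) ≈ 0.184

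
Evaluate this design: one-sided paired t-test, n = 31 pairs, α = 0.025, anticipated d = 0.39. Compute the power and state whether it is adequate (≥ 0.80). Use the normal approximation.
Power ≈ 0.58; the study is underpowered (power < 0.80)

Power calculation (paired t-test, normal approximation):
z_β = d · √n - z_α
z_β = 0.39 · √31 - 1.960
z_β = 0.39 · 5.568 - 1.960
z_β = 0.211

Power = Φ(z_β) = Φ(0.211) ≈ 0.584

Effect size d = 0.39 is small by Cohen's convention (0.2/0.5/0.8).

Threshold: power ≥ 0.80 is conventionally adequate.
Power ≈ 0.58 → the study is underpowered (power < 0.80).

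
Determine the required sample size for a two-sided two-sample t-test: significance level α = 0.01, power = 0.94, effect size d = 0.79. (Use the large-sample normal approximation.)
n = 55 per group

Sample size formula (two-sample t-test, normal approximation):
n = 2 · ((z_{α/2} + z_β) / d)²

z_{α/2} = 2.576 (for α = 0.01, two-sided)
z_β = 1.555 (for power = 0.94)
d = 0.79

n = 2 · ((2.576 + 1.555) / 0.79)²
n = 2 · (5.229)²
n ≈ 54.68
Round up to the next whole number: n = 55 per group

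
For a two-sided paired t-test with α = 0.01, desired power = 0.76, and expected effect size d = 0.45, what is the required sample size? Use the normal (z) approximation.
n = 54 pairs

Sample size formula (paired t-test, normal approximation):
n = ((z_{α/2} + z_β) / d)²

z_{α/2} = 2.576 (for α = 0.01, two-sided)
z_β = 0.706 (for power = 0.76)
d = 0.45

n = ((2.576 + 0.706) / 0.45)²
n = (7.293)²
n ≈ 53.19
Round up to the next whole number: n = 54 pairs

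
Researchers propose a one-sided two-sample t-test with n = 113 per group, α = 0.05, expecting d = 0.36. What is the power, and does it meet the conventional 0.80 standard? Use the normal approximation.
Power ≈ 0.86; the study is adequately powered (power ≥ 0.80)

Power calculation (two-sample t-test, normal approximation):
z_β = d · √(n/2) - z_α
z_β = 0.36 · √(113/2) - 1.645
z_β = 0.36 · 7.517 - 1.645
z_β = 1.061

Power = Φ(z_β) = Φ(1.061) ≈ 0.856

Effect size d = 0.36 is small by Cohen's convention (0.2/0.5/0.8).

Threshold: power ≥ 0.80 is conventionally adequate.
Power ≈ 0.86 → the study is adequately powered (power ≥ 0.80).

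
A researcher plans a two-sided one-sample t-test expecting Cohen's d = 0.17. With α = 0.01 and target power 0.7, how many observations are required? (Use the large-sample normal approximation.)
n = 333

Sample size formula (one-sample t-test, normal approximation):
n = ((z_{α/2} + z_β) / d)²

z_{α/2} = 2.576 (for α = 0.01, two-sided)
z_β = 0.524 (for power = 0.7)
d = 0.17

n = ((2.576 + 0.524) / 0.17)²
n = (18.235)²
n ≈ 332.52
Round up to the next whole number: n = 333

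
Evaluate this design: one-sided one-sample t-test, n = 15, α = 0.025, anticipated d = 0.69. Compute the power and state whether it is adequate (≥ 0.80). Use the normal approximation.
Power ≈ 0.76; the study is underpowered (power < 0.80)

Power calculation (one-sample t-test, normal approximation):
z_β = d · √n - z_α
z_β = 0.69 · √15 - 1.960
z_β = 0.69 · 3.873 - 1.960
z_β = 0.712

Power = Φ(z_β) = Φ(0.712) ≈ 0.762

Effect size d = 0.69 is medium by Cohen's convention (0.2/0.5/0.8).

Threshold: power ≥ 0.80 is conventionally adequate.
Power ≈ 0.76 → the study is underpowered (power < 0.80).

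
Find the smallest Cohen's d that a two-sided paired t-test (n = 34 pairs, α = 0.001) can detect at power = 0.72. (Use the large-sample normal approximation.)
d ≈ 0.66

Minimum detectable effect (paired t-test, normal approximation):
d = (z_{α/2} + z_β) / √n
d = (3.291 + 0.583) / √34
d = 3.873 / 5.831
d ≈ 0.66

By Cohen's convention (0.2 small / 0.5 medium / 0.8 large): medium effect.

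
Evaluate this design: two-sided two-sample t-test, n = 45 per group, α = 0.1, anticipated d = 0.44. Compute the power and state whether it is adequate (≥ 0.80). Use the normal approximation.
Power ≈ 0.67; the study is underpowered (power < 0.80)

Power calculation (two-sample t-test, normal approximation):
z_β = d · √(n/2) - z_{α/2}
z_β = 0.44 · √(45/2) - 1.645
z_β = 0.44 · 4.743 - 1.645
z_β = 0.442

Power = Φ(z_β) = Φ(0.442) ≈ 0.671

Effect size d = 0.44 is small by Cohen's convention (0.2/0.5/0.8).

Threshold: power ≥ 0.80 is conventionally adequate.
Power ≈ 0.67 → the study is underpowered (power < 0.80).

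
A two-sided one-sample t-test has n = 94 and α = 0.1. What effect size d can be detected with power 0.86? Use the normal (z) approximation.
d ≈ 0.28

Minimum detectable effect (one-sample t-test, normal approximation):
d = (z_{α/2} + z_β) / √n
d = (1.645 + 1.080) / √94
d = 2.725 / 9.695
d ≈ 0.28

By Cohen's convention (0.2 small / 0.5 medium / 0.8 large): small effect.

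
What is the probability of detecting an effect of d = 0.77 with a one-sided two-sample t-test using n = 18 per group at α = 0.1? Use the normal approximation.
Power ≈ 0.85

Power calculation (two-sample t-test, normal approximation):
z_β = d · √(n/2) - z_α
z_β = 0.77 · √(18/2) - 1.282
z_β = 0.77 · 3.000 - 1.282
z_β = 1.028

Power = Φ(z_β) = Φ(1.028) ≈ 0.848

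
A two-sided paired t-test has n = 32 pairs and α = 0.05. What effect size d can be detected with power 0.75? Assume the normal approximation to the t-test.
d ≈ 0.47

Minimum detectable effect (paired t-test, normal approximation):
d = (z_{α/2} + z_β) / √n
d = (1.960 + 0.674) / √32
d = 2.634 / 5.657
d ≈ 0.47

By Cohen's convention (0.2 small / 0.5 medium / 0.8 large): small effect.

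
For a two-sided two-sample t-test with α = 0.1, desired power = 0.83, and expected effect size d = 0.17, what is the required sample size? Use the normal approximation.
n = 468 per group

Sample size formula (two-sample t-test, normal approximation):
n = 2 · ((z_{α/2} + z_β) / d)²

z_{α/2} = 1.645 (for α = 0.1, two-sided)
z_β = 0.954 (for power = 0.83)
d = 0.17

n = 2 · ((1.645 + 0.954) / 0.17)²
n = 2 · (15.288)²
n ≈ 467.45
Round up to the next whole number: n = 468 per group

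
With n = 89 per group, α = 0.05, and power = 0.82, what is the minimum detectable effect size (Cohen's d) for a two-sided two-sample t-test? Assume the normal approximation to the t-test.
d ≈ 0.43

Minimum detectable effect (two-sample t-test, normal approximation):
d = (z_{α/2} + z_β) / √(n/2)
d = (1.960 + 0.915) / √(89/2)
d = 2.875 / 6.671
d ≈ 0.43

By Cohen's convention (0.2 small / 0.5 medium / 0.8 large): small effect.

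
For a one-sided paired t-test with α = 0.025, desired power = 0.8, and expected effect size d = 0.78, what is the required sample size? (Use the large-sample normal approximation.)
n = 13 pairs

Sample size formula (paired t-test, normal approximation):
n = ((z_α + z_β) / d)²

z_α = 1.960 (for α = 0.025, one-sided)
z_β = 0.842 (for power = 0.8)
d = 0.78

n = ((1.960 + 0.842) / 0.78)²
n = (3.592)²
n ≈ 12.90
Round up to the next whole number: n = 13 pairs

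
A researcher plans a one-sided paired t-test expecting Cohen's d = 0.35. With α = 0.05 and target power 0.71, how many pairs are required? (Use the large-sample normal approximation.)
n = 40 pairs

Sample size formula (paired t-test, normal approximation):
n = ((z_α + z_β) / d)²

z_α = 1.645 (for α = 0.05, one-sided)
z_β = 0.553 (for power = 0.71)
d = 0.35

n = ((1.645 + 0.553) / 0.35)²
n = (6.280)²
n ≈ 39.44
Round up to the next whole number: n = 40 pairs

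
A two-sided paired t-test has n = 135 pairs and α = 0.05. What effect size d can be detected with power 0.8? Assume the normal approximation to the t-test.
d ≈ 0.24

Minimum detectable effect (paired t-test, normal approximation):
d = (z_{α/2} + z_β) / √n
d = (1.960 + 0.842) / √135
d = 2.802 / 11.619
d ≈ 0.24

By Cohen's convention (0.2 small / 0.5 medium / 0.8 large): small effect.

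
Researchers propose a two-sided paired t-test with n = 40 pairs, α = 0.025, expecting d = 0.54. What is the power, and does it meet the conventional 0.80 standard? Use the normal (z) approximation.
Power ≈ 0.88; the study is adequately powered (power ≥ 0.80)

Power calculation (paired t-test, normal approximation):
z_β = d · √n - z_{α/2}
z_β = 0.54 · √40 - 2.241
z_β = 0.54 · 6.325 - 2.241
z_β = 1.174

Power = Φ(z_β) = Φ(1.174) ≈ 0.880

Effect size d = 0.54 is medium by Cohen's convention (0.2/0.5/0.8).

Threshold: power ≥ 0.80 is conventionally adequate.
Power ≈ 0.88 → the study is adequately powered (power ≥ 0.80).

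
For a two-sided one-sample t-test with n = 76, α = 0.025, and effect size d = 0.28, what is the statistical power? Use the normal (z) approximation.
Power ≈ 0.58

Power calculation (one-sample t-test, normal approximation):
z_β = d · √n - z_{α/2}
z_β = 0.28 · √76 - 2.241
z_β = 0.28 · 8.718 - 2.241
z_β = 0.200

Power = Φ(z_β) = Φ(0.200) ≈ 0.579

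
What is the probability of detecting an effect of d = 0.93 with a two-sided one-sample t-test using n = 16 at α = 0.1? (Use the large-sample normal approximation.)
Power ≈ 0.98

Power calculation (one-sample t-test, normal approximation):
z_β = d · √n - z_{α/2}
z_β = 0.93 · √16 - 1.645
z_β = 0.93 · 4.000 - 1.645
z_β = 2.075

Power = Φ(z_β) = Φ(2.075) ≈ 0.981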